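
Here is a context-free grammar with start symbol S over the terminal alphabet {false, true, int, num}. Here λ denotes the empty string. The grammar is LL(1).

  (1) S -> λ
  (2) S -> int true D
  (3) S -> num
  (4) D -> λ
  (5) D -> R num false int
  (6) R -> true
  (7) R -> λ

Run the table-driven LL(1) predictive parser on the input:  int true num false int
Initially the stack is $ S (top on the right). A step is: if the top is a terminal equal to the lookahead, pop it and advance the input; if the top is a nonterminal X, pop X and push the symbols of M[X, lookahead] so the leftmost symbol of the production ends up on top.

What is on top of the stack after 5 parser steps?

step 1: stack=$ S  input=int true num false int $  — expand S -> int true D
step 2: stack=$ D true int  input=int true num false int $  — match int
step 3: stack=$ D true  input=true num false int $  — match true
step 4: stack=$ D  input=num false int $  — expand D -> R num false int
step 5: stack=$ int false num R  input=num false int $  — expand R -> λ
Stack after step 5: $ int false num (top = num).

num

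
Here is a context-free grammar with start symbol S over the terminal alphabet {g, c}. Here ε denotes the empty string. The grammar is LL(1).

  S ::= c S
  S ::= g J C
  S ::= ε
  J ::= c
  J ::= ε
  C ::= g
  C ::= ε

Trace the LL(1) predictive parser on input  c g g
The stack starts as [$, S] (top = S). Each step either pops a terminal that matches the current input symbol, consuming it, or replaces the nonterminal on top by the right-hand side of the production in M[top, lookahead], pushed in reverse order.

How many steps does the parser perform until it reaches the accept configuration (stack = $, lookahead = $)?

step 1: stack=$ S  input=c g g $  — expand S ::= c S
step 2: stack=$ S c  input=c g g $  — match c
step 3: stack=$ S  input=g g $  — expand S ::= g J C
step 4: stack=$ C J g  input=g g $  — match g
step 5: stack=$ C J  input=g $  — expand J ::= ε
step 6: stack=$ C  input=g $  — expand C ::= g
step 7: stack=$ g  input=g $  — match g
Accept reached after 7 steps.

7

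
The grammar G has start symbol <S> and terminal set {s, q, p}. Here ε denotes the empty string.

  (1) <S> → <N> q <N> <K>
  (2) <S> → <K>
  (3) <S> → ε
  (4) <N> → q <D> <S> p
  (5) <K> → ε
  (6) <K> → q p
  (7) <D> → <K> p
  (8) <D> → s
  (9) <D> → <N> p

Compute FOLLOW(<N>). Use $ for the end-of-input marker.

{$, p, q}

FIRST(<N>): from <N>→q <D> <S> p we get {q}. So FIRST(<N>) = {q}.
FIRST(<K>): from <K>→ε we get {ε}; from <K>→q p we get {q}. So FIRST(<K>) = {ε, q}.
FIRST(<S>): from <S>→<N> q <N> <K> we get {q}; from <S>→<K> we get {ε, q}; from <S>→ε we get {ε}. So FIRST(<S>) = {ε, q}.
FIRST(<D>): from <D>→<K> p we get {p, q}; from <D>→s we get {s}; from <D>→<N> p we get {q}. So FIRST(<D>) = {p, q, s}.
FOLLOW(<S>) includes $ since <S> is the start symbol.
FOLLOW(<S>): in <N>→q <D> <S> p, <S> is followed by p with FIRST {p}. Thus FOLLOW(<S>) = {$, p}.
FOLLOW(<N>): in <S>→<N> q <N> <K> (occurrence 1), <N> is followed by q <N> <K> with FIRST {q}; in <S>→<N> q <N> <K> (occurrence 2), <N> is followed by <K> with FIRST {ε, q}; in <S>→<N> q <N> <K> (occurrence 2), the suffix after <N> is nullable, so FOLLOW(<N>) ⊇ FOLLOW(<S>) = {$, p}; in <D>→<N> p, <N> is followed by p with FIRST {p}. Thus FOLLOW(<N>) = {$, p, q}.
FOLLOW(<K>): in <S>→<N> q <N> <K>, the suffix after <K> is empty, so FOLLOW(<K>) ⊇ FOLLOW(<S>) = {$, p}; in <S>→<K>, the suffix after <K> is empty, so FOLLOW(<K>) ⊇ FOLLOW(<S>) = {$, p}; in <D>→<K> p, <K> is followed by p with FIRST {p}. Thus FOLLOW(<K>) = {$, p}.
FOLLOW(<D>): in <N>→q <D> <S> p, <D> is followed by <S> p with FIRST {p, q}. Thus FOLLOW(<D>) = {p, q}.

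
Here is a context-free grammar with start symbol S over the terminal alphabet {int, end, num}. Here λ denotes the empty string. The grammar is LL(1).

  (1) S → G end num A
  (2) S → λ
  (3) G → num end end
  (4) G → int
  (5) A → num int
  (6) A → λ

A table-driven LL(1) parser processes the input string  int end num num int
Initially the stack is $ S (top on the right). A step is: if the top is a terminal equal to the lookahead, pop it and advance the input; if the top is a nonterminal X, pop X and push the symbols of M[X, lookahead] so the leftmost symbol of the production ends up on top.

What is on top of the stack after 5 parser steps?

A

step 1: stack=$ S  input=int end num num int $  — expand S → G end num A
step 2: stack=$ A num end G  input=int end num num int $  — expand G → int
step 3: stack=$ A num end int  input=int end num num int $  — match int
step 4: stack=$ A num end  input=end num num int $  — match end
step 5: stack=$ A num  input=num num int $  — match num
Stack after step 5: $ A (top = A).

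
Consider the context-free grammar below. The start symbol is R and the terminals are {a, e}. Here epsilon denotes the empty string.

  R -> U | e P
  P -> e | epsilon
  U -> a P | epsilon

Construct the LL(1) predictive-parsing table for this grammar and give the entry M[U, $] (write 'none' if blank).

FIRST(P) = {epsilon, e}
FIRST(U) = {epsilon, a}
FIRST(R) = {epsilon, a, e}  (via U)
FOLLOW(R) includes $ since R is the start symbol.
FOLLOW(R): R appears on no right-hand side. Thus FOLLOW(R) = {$}.
FOLLOW(U): in R->U, the suffix after U is empty, so FOLLOW(U) ⊇ FOLLOW(R) = {$}. Thus FOLLOW(U) = {$}.
For U -> a P: FIRST(a P) = {a}, so it goes in M[U, t] for t ∈ {a}.
For U -> epsilon: FIRST(epsilon) = {epsilon}, so it goes in M[U, t] for t ∈ {}; since epsilon ∈ FIRST, also for every t ∈ FOLLOW(U) = {$}.

U -> epsilon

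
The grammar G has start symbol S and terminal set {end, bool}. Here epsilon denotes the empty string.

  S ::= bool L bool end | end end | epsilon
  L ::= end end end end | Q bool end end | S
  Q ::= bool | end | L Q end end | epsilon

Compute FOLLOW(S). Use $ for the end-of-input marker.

FIRST(S): from S::=bool L bool end we get {bool}; from S::=end end we get {end}; from S::=epsilon we get {epsilon}. So FIRST(S) = {epsilon, bool, end}.
FIRST(L): from L::=end end end end we get {end}; from L::=Q bool end end we get {bool, end}; from L::=S we get {epsilon, bool, end}. So FIRST(L) = {epsilon, bool, end}.
FIRST(Q): from Q::=bool we get {bool}; from Q::=end we get {end}; from Q::=L Q end end we get {bool, end}; from Q::=epsilon we get {epsilon}. So FIRST(Q) = {epsilon, bool, end}.
FOLLOW(S) includes $ since S is the start symbol.
FOLLOW(L): in S::=bool L bool end, L is followed by bool end with FIRST {bool}; in Q::=L Q end end, L is followed by Q end end with FIRST {bool, end}. Thus FOLLOW(L) = {bool, end}.
FOLLOW(S): in L::=S, the suffix after S is empty, so FOLLOW(S) ⊇ FOLLOW(L) = {bool, end}. Thus FOLLOW(S) = {$, bool, end}.
FOLLOW(Q): in L::=Q bool end end, Q is followed by bool end end with FIRST {bool}; in Q::=L Q end end, Q is followed by end end with FIRST {end}. Thus FOLLOW(Q) = {bool, end}.

{$, bool, end}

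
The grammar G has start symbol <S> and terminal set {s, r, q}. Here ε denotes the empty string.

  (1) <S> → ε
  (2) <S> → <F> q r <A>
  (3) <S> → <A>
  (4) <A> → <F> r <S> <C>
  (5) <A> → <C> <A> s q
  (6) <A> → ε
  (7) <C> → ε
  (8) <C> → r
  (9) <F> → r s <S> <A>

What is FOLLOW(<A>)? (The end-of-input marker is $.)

{$, q, r, s}

FIRST(<C>): from <C>→ε we get {ε}; from <C>→r we get {r}. So FIRST(<C>) = {ε, r}.
FIRST(<F>): from <F>→r s <S> <A> we get {r}. So FIRST(<F>) = {r}.
FIRST(<A>): from <A>→<F> r <S> <C> we get {r}; from <A>→<C> <A> s q we get {r, s}; from <A>→ε we get {ε}. So FIRST(<A>) = {ε, r, s}.
FIRST(<S>): from <S>→ε we get {ε}; from <S>→<F> q r <A> we get {r}; from <S>→<A> we get {ε, r, s}. So FIRST(<S>) = {ε, r, s}.
FOLLOW(<S>) includes $ since <S> is the start symbol.
FOLLOW(<F>): in <S>→<F> q r <A>, <F> is followed by q r <A> with FIRST {q}; in <A>→<F> r <S> <C>, <F> is followed by r <S> <C> with FIRST {r}. Thus FOLLOW(<F>) = {q, r}.
FOLLOW(<S>): in <A>→<F> r <S> <C>, <S> is followed by <C> with FIRST {ε, r}; in <A>→<F> r <S> <C>, the suffix after <S> is nullable, so FOLLOW(<S>) ⊇ FOLLOW(<A>) = {$, q, r, s}; in <F>→r s <S> <A>, <S> is followed by <A> with FIRST {ε, r, s}; in <F>→r s <S> <A>, the suffix after <S> is nullable, so FOLLOW(<S>) ⊇ FOLLOW(<F>) = {q, r}. Thus FOLLOW(<S>) = {$, q, r, s}.
FOLLOW(<A>): in <S>→<F> q r <A>, the suffix after <A> is empty, so FOLLOW(<A>) ⊇ FOLLOW(<S>) = {$, q, r, s}; in <S>→<A>, the suffix after <A> is empty, so FOLLOW(<A>) ⊇ FOLLOW(<S>) = {$, q, r, s}; in <A>→<C> <A> s q, <A> is followed by s q with FIRST {s}; in <F>→r s <S> <A>, the suffix after <A> is empty, so FOLLOW(<A>) ⊇ FOLLOW(<F>) = {q, r}. Thus FOLLOW(<A>) = {$, q, r, s}.
FOLLOW(<C>): in <A>→<F> r <S> <C>, the suffix after <C> is empty, so FOLLOW(<C>) ⊇ FOLLOW(<A>) = {$, q, r, s}; in <A>→<C> <A> s q, <C> is followed by <A> s q with FIRST {r, s}. Thus FOLLOW(<C>) = {$, q, r, s}.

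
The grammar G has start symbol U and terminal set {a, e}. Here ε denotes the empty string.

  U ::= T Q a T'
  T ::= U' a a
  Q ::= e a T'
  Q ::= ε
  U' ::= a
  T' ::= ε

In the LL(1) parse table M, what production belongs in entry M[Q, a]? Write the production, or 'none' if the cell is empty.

FIRST(Q): from Q::=e a T' we get {e}; from Q::=ε we get {ε}. So FIRST(Q) = {ε, e}.
FIRST(U'): from U'::=a we get {a}. So FIRST(U') = {a}.
FIRST(T'): from T'::=ε we get {ε}. So FIRST(T') = {ε}.
FIRST(T): from T::=U' a a we get {a}. So FIRST(T) = {a}.
FIRST(U): from U::=T Q a T' we get {a}. So FIRST(U) = {a}.
FOLLOW(U) includes $ since U is the start symbol.
FOLLOW(Q): in U::=T Q a T', Q is followed by a T' with FIRST {a}. Thus FOLLOW(Q) = {a}.
For Q ::= e a T': FIRST(e a T') = {e}, so it goes in M[Q, t] for t ∈ {e}.
For Q ::= ε: FIRST(ε) = {ε}, so it goes in M[Q, t] for t ∈ {}; since ε ∈ FIRST, also for every t ∈ FOLLOW(Q) = {a}.

Q ::= ε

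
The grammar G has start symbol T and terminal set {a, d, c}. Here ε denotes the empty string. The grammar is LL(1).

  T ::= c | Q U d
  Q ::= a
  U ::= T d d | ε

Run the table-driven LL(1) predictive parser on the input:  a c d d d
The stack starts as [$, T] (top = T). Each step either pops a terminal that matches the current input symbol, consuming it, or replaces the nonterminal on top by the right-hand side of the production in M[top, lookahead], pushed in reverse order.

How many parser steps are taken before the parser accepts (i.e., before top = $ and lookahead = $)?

9

     Stack      Input        Action
  1  $ T        a c d d d $  expand T ::= Q U d
  2  $ d U Q    a c d d d $  expand Q ::= a
  3  $ d U a    a c d d d $  match a
  4  $ d U      c d d d $    expand U ::= T d d
  5  $ d d d T  c d d d $    expand T ::= c
  6  $ d d d c  c d d d $    match c
  7  $ d d d    d d d $      match d
  8  $ d d      d d $        match d
  9  $ d        d $          match d
Accept reached after 9 steps.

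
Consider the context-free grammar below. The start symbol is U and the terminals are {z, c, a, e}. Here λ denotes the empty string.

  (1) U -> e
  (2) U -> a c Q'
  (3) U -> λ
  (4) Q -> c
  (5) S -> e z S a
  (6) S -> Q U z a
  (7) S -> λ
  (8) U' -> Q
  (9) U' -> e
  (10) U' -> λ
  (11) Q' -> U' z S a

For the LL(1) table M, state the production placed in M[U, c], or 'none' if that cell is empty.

none

FIRST(U): from U->e we get {e}; from U->a c Q' we get {a}; from U->λ we get {λ}. So FIRST(U) = {λ, a, e}.
FIRST(Q): from Q->c we get {c}. So FIRST(Q) = {c}.
FIRST(S): from S->e z S a we get {e}; from S->Q U z a we get {c}; from S->λ we get {λ}. So FIRST(S) = {λ, c, e}.
FIRST(U'): from U'->Q we get {c}; from U'->e we get {e}; from U'->λ we get {λ}. So FIRST(U') = {λ, c, e}.
FIRST(Q'): from Q'->U' z S a we get {c, e, z}. So FIRST(Q') = {c, e, z}.
FOLLOW(U) includes $ since U is the start symbol.
FOLLOW(U): in S->Q U z a, U is followed by z a with FIRST {z}. Thus FOLLOW(U) = {$, z}.
For U -> e: FIRST(e) = {e}, so it goes in M[U, t] for t ∈ {e}.
For U -> a c Q': FIRST(a c Q') = {a}, so it goes in M[U, t] for t ∈ {a}.
For U -> λ: FIRST(λ) = {λ}, so it goes in M[U, t] for t ∈ {}; since λ ∈ FIRST, also for every t ∈ FOLLOW(U) = {$, z}.
None of these place a production in M[U, c].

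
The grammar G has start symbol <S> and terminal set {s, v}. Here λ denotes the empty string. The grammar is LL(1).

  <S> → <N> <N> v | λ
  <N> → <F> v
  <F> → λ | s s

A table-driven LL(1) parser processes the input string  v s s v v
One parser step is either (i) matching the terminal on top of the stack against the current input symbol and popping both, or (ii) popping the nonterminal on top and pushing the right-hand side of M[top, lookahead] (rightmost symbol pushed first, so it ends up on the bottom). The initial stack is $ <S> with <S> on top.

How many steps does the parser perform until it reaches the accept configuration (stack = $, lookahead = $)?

10

step 1: stack=$ <S>  input=v s s v v $  — expand <S> → <N> <N> v
step 2: stack=$ v <N> <N>  input=v s s v v $  — expand <N> → <F> v
step 3: stack=$ v <N> v <F>  input=v s s v v $  — expand <F> → λ
step 4: stack=$ v <N> v  input=v s s v v $  — match v
step 5: stack=$ v <N>  input=s s v v $  — expand <N> → <F> v
step 6: stack=$ v v <F>  input=s s v v $  — expand <F> → s s
step 7: stack=$ v v s s  input=s s v v $  — match s
step 8: stack=$ v v s  input=s v v $  — match s
step 9: stack=$ v v  input=v v $  — match v
step 10: stack=$ v  input=v $  — match v
Accept reached after 10 steps.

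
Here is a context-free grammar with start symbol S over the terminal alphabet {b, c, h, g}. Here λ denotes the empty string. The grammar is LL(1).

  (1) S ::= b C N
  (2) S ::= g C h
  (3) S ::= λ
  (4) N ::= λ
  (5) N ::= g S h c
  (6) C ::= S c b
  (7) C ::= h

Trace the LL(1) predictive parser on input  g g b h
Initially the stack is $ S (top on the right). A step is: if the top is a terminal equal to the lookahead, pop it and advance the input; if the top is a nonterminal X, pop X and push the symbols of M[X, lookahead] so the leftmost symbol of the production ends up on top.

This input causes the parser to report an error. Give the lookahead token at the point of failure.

$

step 1: stack=$ S  input=g g b h $  — expand S ::= g C h
step 2: stack=$ h C g  input=g g b h $  — match g
step 3: stack=$ h C  input=g b h $  — expand C ::= S c b
step 4: stack=$ h b c S  input=g b h $  — expand S ::= g C h
step 5: stack=$ h b c h C g  input=g b h $  — match g
step 6: stack=$ h b c h C  input=b h $  — expand C ::= S c b
step 7: stack=$ h b c h b c S  input=b h $  — expand S ::= b C N
step 8: stack=$ h b c h b c N C b  input=b h $  — match b
step 9: stack=$ h b c h b c N C  input=h $  — expand C ::= h
step 10: stack=$ h b c h b c N h  input=h $  — match h
step 11: stack=$ h b c h b c N  input=$  — expand N ::= λ
step 12: stack=$ h b c h b c  input=$  — error: top is terminal c but lookahead is $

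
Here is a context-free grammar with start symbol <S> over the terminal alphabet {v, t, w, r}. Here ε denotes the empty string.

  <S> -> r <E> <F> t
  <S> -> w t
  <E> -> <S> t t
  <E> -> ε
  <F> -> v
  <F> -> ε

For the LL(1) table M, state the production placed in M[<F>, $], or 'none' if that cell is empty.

FIRST(<S>) = {r, w}
FIRST(<F>) = {ε, v}
FIRST(<E>) = {ε, r, w}  (via <S> t t)
FOLLOW(<S>) includes $ since <S> is the start symbol.
FOLLOW(<F>): in <S>->r <E> <F> t, <F> is followed by t with FIRST {t}. Thus FOLLOW(<F>) = {t}.
For <F> -> v: FIRST(v) = {v}, so it goes in M[<F>, t] for t ∈ {v}.
For <F> -> ε: FIRST(ε) = {ε}, so it goes in M[<F>, t] for t ∈ {}; since ε ∈ FIRST, also for every t ∈ FOLLOW(<F>) = {t}.
None of these place a production in M[<F>, $].

none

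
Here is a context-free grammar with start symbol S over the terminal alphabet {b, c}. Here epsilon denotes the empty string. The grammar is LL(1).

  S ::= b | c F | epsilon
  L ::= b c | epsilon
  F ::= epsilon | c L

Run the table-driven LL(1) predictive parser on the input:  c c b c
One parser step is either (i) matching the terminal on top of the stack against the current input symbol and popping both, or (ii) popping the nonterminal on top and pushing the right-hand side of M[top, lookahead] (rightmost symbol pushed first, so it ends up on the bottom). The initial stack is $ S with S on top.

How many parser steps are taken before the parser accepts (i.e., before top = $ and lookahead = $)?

     Stack  Input      Action
  1  $ S    c c b c $  expand S ::= c F
  2  $ F c  c c b c $  match c
  3  $ F    c b c $    expand F ::= c L
  4  $ L c  c b c $    match c
  5  $ L    b c $      expand L ::= b c
  6  $ c b  b c $      match b
  7  $ c    c $        match c
Accept reached after 7 steps.

7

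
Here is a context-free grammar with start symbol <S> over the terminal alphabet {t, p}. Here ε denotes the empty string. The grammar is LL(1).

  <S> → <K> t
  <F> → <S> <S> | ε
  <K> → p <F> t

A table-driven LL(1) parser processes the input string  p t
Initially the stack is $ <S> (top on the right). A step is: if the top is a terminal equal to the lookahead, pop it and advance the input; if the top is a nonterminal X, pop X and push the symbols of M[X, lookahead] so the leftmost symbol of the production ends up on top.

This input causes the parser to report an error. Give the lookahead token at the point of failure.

step 1: stack=$ <S>  input=p t $  — expand <S> → <K> t
step 2: stack=$ t <K>  input=p t $  — expand <K> → p <F> t
step 3: stack=$ t t <F> p  input=p t $  — match p
step 4: stack=$ t t <F>  input=t $  — expand <F> → ε
step 5: stack=$ t t  input=t $  — match t
step 6: stack=$ t  input=$  — error: top is terminal t but lookahead is $

$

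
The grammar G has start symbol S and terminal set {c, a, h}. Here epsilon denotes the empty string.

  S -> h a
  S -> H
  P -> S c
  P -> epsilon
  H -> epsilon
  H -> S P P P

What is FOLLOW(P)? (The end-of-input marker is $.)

FIRST(S) = {epsilon, c, h}  (via H)
FIRST(P) = {epsilon, c, h}  (via S c)
FIRST(H) = {epsilon, c, h}  (via S P P P)
FOLLOW(S) includes $ since S is the start symbol.
FOLLOW(S): in P->S c, S is followed by c with FIRST {c}; in H->S P P P, S is followed by P P P with FIRST {epsilon, c, h}; in H->S P P P, the suffix after S is nullable, so FOLLOW(S) ⊇ FOLLOW(H) = {$, c, h}. Thus FOLLOW(S) = {$, c, h}.
FOLLOW(H): in S->H, the suffix after H is empty, so FOLLOW(H) ⊇ FOLLOW(S) = {$, c, h}. Thus FOLLOW(H) = {$, c, h}.
FOLLOW(P): in H->S P P P (occurrence 1), P is followed by P P with FIRST {epsilon, c, h}; in H->S P P P (occurrence 1), the suffix after P is nullable, so FOLLOW(P) ⊇ FOLLOW(H) = {$, c, h}; in H->S P P P (occurrence 2), P is followed by P with FIRST {epsilon, c, h}; in H->S P P P (occurrence 2), the suffix after P is nullable, so FOLLOW(P) ⊇ FOLLOW(H) = {$, c, h}; in H->S P P P (occurrence 3), the suffix after P is empty, so FOLLOW(P) ⊇ FOLLOW(H) = {$, c, h}. Thus FOLLOW(P) = {$, c, h}.

{$, c, h}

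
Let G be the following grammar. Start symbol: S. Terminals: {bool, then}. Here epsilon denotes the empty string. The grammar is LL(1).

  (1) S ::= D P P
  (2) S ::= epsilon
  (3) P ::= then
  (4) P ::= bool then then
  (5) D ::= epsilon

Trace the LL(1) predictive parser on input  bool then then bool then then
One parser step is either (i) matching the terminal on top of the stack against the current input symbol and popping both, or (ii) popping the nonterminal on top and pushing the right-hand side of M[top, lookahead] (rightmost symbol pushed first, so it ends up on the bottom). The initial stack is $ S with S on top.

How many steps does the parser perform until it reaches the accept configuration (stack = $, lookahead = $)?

step 1: stack=$ S  input=bool then then bool then then $  — expand S ::= D P P
step 2: stack=$ P P D  input=bool then then bool then then $  — expand D ::= epsilon
step 3: stack=$ P P  input=bool then then bool then then $  — expand P ::= bool then then
step 4: stack=$ P then then bool  input=bool then then bool then then $  — match bool
step 5: stack=$ P then then  input=then then bool then then $  — match then
step 6: stack=$ P then  input=then bool then then $  — match then
step 7: stack=$ P  input=bool then then $  — expand P ::= bool then then
step 8: stack=$ then then bool  input=bool then then $  — match bool
step 9: stack=$ then then  input=then then $  — match then
step 10: stack=$ then  input=then $  — match then
Accept reached after 10 steps.

10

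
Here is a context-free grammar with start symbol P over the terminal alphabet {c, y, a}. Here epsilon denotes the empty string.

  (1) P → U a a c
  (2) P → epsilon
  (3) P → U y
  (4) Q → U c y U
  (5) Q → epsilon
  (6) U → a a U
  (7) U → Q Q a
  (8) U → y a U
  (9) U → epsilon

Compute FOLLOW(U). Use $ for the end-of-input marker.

{a, c, y}

FIRST(P): from P→U a a c we get {a, c, y}; from P→epsilon we get {epsilon}; from P→U y we get {a, c, y}. So FIRST(P) = {epsilon, a, c, y}.
FIRST(Q): from Q→U c y U we get {a, c, y}; from Q→epsilon we get {epsilon}. So FIRST(Q) = {epsilon, a, c, y}.
FIRST(U): from U→a a U we get {a}; from U→Q Q a we get {a, c, y}; from U→y a U we get {y}; from U→epsilon we get {epsilon}. So FIRST(U) = {epsilon, a, c, y}.
FOLLOW(P) includes $ since P is the start symbol.
FOLLOW(P): P appears on no right-hand side. Thus FOLLOW(P) = {$}.
FOLLOW(Q): in U→Q Q a (occurrence 1), Q is followed by Q a with FIRST {a, c, y}; in U→Q Q a (occurrence 2), Q is followed by a with FIRST {a}. Thus FOLLOW(Q) = {a, c, y}.
FOLLOW(U): in P→U a a c, U is followed by a a c with FIRST {a}; in P→U y, U is followed by y with FIRST {y}; in Q→U c y U (occurrence 1), U is followed by c y U with FIRST {c}; in Q→U c y U (occurrence 2), the suffix after U is empty, so FOLLOW(U) ⊇ FOLLOW(Q) = {a, c, y}; in U→a a U, the suffix after U is empty (adds nothing new); in U→y a U, the suffix after U is empty (adds nothing new). Thus FOLLOW(U) = {a, c, y}.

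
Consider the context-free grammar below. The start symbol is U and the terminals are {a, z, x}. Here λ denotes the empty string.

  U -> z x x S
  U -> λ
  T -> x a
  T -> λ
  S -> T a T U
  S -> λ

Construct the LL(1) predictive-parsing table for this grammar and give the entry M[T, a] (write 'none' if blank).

T -> λ

FIRST(U): from U->z x x S we get {z}; from U->λ we get {λ}. So FIRST(U) = {λ, z}.
FIRST(T): from T->x a we get {x}; from T->λ we get {λ}. So FIRST(T) = {λ, x}.
FIRST(S): from S->T a T U we get {a, x}; from S->λ we get {λ}. So FIRST(S) = {λ, a, x}.
FOLLOW(U) includes $ since U is the start symbol.
FOLLOW(S): in U->z x x S, the suffix after S is empty, so FOLLOW(S) ⊇ FOLLOW(U) = {$}. Thus FOLLOW(S) = {$}.
FOLLOW(T): in S->T a T U (occurrence 1), T is followed by a T U with FIRST {a}; in S->T a T U (occurrence 2), T is followed by U with FIRST {λ, z}; in S->T a T U (occurrence 2), the suffix after T is nullable, so FOLLOW(T) ⊇ FOLLOW(S) = {$}. Thus FOLLOW(T) = {$, a, z}.
For T -> x a: FIRST(x a) = {x}, so it goes in M[T, t] for t ∈ {x}.
For T -> λ: FIRST(λ) = {λ}, so it goes in M[T, t] for t ∈ {}; since λ ∈ FIRST, also for every t ∈ FOLLOW(T) = {$, a, z}.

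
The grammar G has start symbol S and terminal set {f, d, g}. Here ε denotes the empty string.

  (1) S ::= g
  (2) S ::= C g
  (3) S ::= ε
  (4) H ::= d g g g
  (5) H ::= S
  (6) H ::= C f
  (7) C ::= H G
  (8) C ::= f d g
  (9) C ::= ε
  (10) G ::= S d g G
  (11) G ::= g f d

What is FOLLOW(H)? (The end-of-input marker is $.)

FIRST(S) = {ε, d, f, g}  (via C g)
FIRST(G) = {d, f, g}  (via S d g G)
FIRST(H) = {ε, d, f, g}  (via S, C f)
FIRST(C) = {ε, d, f, g}  (via H G)
FOLLOW(S) includes $ since S is the start symbol.
FOLLOW(H): in C::=H G, H is followed by G with FIRST {d, f, g}. Thus FOLLOW(H) = {d, f, g}.
FOLLOW(S): in H::=S, the suffix after S is empty, so FOLLOW(S) ⊇ FOLLOW(H) = {d, f, g}; in G::=S d g G, S is followed by d g G with FIRST {d}. Thus FOLLOW(S) = {$, d, f, g}.
FOLLOW(C): in S::=C g, C is followed by g with FIRST {g}; in H::=C f, C is followed by f with FIRST {f}. Thus FOLLOW(C) = {f, g}.
FOLLOW(G): in C::=H G, the suffix after G is empty, so FOLLOW(G) ⊇ FOLLOW(C) = {f, g}; in G::=S d g G, the suffix after G is empty (adds nothing new). Thus FOLLOW(G) = {f, g}.

{d, f, g}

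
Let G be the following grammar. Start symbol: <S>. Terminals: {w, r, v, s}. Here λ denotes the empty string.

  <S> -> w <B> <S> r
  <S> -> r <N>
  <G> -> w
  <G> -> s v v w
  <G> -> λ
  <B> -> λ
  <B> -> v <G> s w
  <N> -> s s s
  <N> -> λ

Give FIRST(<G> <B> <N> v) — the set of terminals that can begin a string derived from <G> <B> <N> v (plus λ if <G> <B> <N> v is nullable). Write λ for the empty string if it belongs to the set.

{s, v, w}

FIRST(<S>): from <S>->w <B> <S> r we get {w}; from <S>->r <N> we get {r}. So FIRST(<S>) = {r, w}.
FIRST(<G>): from <G>->w we get {w}; from <G>->s v v w we get {s}; from <G>->λ we get {λ}. So FIRST(<G>) = {λ, s, w}.
FIRST(<B>): from <B>->λ we get {λ}; from <B>->v <G> s w we get {v}. So FIRST(<B>) = {λ, v}.
FIRST(<N>): from <N>->s s s we get {s}; from <N>->λ we get {λ}. So FIRST(<N>) = {λ, s}.
FIRST(<G> <B> <N> v): take FIRST of each symbol in turn, carrying on past any symbol whose FIRST contains λ; result {s, v, w}.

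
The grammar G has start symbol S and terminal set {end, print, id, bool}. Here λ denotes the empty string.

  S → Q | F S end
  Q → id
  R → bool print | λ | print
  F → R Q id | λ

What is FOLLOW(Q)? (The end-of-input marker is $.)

FIRST(Q): from Q→id we get {id}. So FIRST(Q) = {id}.
FIRST(R): from R→bool print we get {bool}; from R→λ we get {λ}; from R→print we get {print}. So FIRST(R) = {λ, bool, print}.
FIRST(F): from F→R Q id we get {bool, id, print}; from F→λ we get {λ}. So FIRST(F) = {λ, bool, id, print}.
FIRST(S): from S→Q we get {id}; from S→F S end we get {bool, id, print}. So FIRST(S) = {bool, id, print}.
FOLLOW(S) includes $ since S is the start symbol.
FOLLOW(S): in S→F S end, S is followed by end with FIRST {end}. Thus FOLLOW(S) = {$, end}.
FOLLOW(Q): in S→Q, the suffix after Q is empty, so FOLLOW(Q) ⊇ FOLLOW(S) = {$, end}; in F→R Q id, Q is followed by id with FIRST {id}. Thus FOLLOW(Q) = {$, end, id}.
FOLLOW(R): in F→R Q id, R is followed by Q id with FIRST {id}. Thus FOLLOW(R) = {id}.
FOLLOW(F): in S→F S end, F is followed by S end with FIRST {bool, id, print}. Thus FOLLOW(F) = {bool, id, print}.

{$, end, id}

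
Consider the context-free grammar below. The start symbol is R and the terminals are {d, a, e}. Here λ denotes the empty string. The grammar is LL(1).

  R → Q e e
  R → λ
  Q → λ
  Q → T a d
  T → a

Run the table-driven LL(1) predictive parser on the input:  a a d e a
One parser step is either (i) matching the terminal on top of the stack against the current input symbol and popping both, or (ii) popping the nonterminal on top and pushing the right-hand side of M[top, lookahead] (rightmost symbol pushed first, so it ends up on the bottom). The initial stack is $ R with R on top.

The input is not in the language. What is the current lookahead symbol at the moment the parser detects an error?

step 1: stack=$ R  input=a a d e a $  — expand R → Q e e
step 2: stack=$ e e Q  input=a a d e a $  — expand Q → T a d
step 3: stack=$ e e d a T  input=a a d e a $  — expand T → a
step 4: stack=$ e e d a a  input=a a d e a $  — match a
step 5: stack=$ e e d a  input=a d e a $  — match a
step 6: stack=$ e e d  input=d e a $  — match d
step 7: stack=$ e e  input=e a $  — match e
step 8: stack=$ e  input=a $  — error: top is terminal e but lookahead is a

a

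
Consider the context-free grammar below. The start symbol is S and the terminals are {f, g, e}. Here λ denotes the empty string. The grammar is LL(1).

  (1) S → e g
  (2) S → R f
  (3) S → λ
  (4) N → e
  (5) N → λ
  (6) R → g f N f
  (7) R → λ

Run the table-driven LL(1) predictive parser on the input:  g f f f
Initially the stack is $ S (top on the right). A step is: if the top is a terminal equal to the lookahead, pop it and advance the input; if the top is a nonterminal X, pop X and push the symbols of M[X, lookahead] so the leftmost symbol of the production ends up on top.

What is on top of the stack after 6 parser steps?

     Stack        Input      Action
  1  $ S          g f f f $  expand S → R f
  2  $ f R        g f f f $  expand R → g f N f
  3  $ f f N f g  g f f f $  match g
  4  $ f f N f    f f f $    match f
  5  $ f f N      f f $      expand N → λ
  6  $ f f        f f $      match f
Stack after step 6: $ f (top = f).

f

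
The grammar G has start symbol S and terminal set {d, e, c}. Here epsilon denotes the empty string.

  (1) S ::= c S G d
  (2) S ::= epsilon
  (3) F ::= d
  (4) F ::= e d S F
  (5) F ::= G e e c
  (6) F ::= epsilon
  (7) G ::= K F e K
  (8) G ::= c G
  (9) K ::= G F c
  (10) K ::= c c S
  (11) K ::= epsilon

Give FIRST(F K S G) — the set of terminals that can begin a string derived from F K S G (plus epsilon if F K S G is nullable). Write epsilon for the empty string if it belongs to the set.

{c, d, e}

FIRST(S) = {epsilon, c}
FIRST(F) = {epsilon, c, d, e}  (via G e e c)
FIRST(G) = {c, d, e}  (via K F e K)
FIRST(K) = {epsilon, c, d, e}  (via G F c)
FIRST(F K S G): take FIRST of each symbol in turn, carrying on past any symbol whose FIRST contains epsilon; result {c, d, e}.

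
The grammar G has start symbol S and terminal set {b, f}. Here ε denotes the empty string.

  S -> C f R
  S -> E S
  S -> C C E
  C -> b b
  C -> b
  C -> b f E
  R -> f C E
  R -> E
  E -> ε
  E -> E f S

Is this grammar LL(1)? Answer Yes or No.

FIRST(S) = {b, f}
FIRST(C) = {b}
FIRST(R) = {ε, f}
FIRST(E) = {ε, f}
FOLLOW(S) = {$, b, f}
FOLLOW(C) = {$, b, f}
FOLLOW(R) = {$, b, f}
FOLLOW(E) = {$, b, f}
Cell M[C, b] receives both C -> b b and C -> b and C -> b f E — the grammar is not LL(1).

No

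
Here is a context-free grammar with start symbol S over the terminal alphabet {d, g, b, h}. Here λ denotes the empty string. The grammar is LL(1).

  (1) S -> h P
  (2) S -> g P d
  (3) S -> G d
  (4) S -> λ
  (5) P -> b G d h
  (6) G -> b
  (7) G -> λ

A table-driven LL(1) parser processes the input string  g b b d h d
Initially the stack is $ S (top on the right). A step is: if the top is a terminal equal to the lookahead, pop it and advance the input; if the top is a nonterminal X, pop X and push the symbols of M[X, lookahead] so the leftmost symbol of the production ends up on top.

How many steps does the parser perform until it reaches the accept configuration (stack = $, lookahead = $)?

9

step 1: stack=$ S  input=g b b d h d $  — expand S -> g P d
step 2: stack=$ d P g  input=g b b d h d $  — match g
step 3: stack=$ d P  input=b b d h d $  — expand P -> b G d h
step 4: stack=$ d h d G b  input=b b d h d $  — match b
step 5: stack=$ d h d G  input=b d h d $  — expand G -> b
step 6: stack=$ d h d b  input=b d h d $  — match b
step 7: stack=$ d h d  input=d h d $  — match d
step 8: stack=$ d h  input=h d $  — match h
step 9: stack=$ d  input=d $  — match d
Accept reached after 9 steps.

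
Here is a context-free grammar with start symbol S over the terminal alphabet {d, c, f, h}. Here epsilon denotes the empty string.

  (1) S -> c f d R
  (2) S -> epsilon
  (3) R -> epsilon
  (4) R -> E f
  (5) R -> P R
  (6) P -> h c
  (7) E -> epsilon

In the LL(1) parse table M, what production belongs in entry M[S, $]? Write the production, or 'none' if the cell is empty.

FIRST(S) = {epsilon, c}
FIRST(P) = {h}
FIRST(E) = {epsilon}
FIRST(R) = {epsilon, f, h}  (via E f, P R)
FOLLOW(S) includes $ since S is the start symbol.
FOLLOW(S): S appears on no right-hand side. Thus FOLLOW(S) = {$}.
For S -> c f d R: FIRST(c f d R) = {c}, so it goes in M[S, t] for t ∈ {c}.
For S -> epsilon: FIRST(epsilon) = {epsilon}, so it goes in M[S, t] for t ∈ {}; since epsilon ∈ FIRST, also for every t ∈ FOLLOW(S) = {$}.

S -> epsilon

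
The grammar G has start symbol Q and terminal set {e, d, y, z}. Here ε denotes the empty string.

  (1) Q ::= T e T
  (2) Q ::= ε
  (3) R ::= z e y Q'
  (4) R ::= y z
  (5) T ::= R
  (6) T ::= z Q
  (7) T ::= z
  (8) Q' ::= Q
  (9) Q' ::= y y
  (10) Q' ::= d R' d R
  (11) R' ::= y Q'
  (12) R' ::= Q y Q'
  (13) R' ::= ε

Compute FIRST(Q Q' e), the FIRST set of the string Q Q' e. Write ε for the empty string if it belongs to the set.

{d, e, y, z}

FIRST(R): from R::=z e y Q' we get {z}; from R::=y z we get {y}. So FIRST(R) = {y, z}.
FIRST(T): from T::=R we get {y, z}; from T::=z Q we get {z}; from T::=z we get {z}. So FIRST(T) = {y, z}.
FIRST(Q): from Q::=T e T we get {y, z}; from Q::=ε we get {ε}. So FIRST(Q) = {ε, y, z}.
FIRST(Q'): from Q'::=Q we get {ε, y, z}; from Q'::=y y we get {y}; from Q'::=d R' d R we get {d}. So FIRST(Q') = {ε, d, y, z}.
FIRST(R'): from R'::=y Q' we get {y}; from R'::=Q y Q' we get {y, z}; from R'::=ε we get {ε}. So FIRST(R') = {ε, y, z}.
FIRST(Q Q' e): take FIRST of each symbol in turn, carrying on past any symbol whose FIRST contains ε; result {d, e, y, z}.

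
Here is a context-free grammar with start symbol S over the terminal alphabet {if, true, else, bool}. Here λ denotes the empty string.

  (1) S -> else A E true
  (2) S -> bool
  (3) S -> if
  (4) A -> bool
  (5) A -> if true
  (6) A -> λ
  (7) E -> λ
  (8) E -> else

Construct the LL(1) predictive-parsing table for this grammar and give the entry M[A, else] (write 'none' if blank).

A -> λ

FIRST(S) = {bool, else, if}
FIRST(A) = {λ, bool, if}
FIRST(E) = {λ, else}
FOLLOW(S) includes $ since S is the start symbol.
FOLLOW(A): in S->else A E true, A is followed by E true with FIRST {else, true}. Thus FOLLOW(A) = {else, true}.
For A -> bool: FIRST(bool) = {bool}, so it goes in M[A, t] for t ∈ {bool}.
For A -> if true: FIRST(if true) = {if}, so it goes in M[A, t] for t ∈ {if}.
For A -> λ: FIRST(λ) = {λ}, so it goes in M[A, t] for t ∈ {}; since λ ∈ FIRST, also for every t ∈ FOLLOW(A) = {else, true}.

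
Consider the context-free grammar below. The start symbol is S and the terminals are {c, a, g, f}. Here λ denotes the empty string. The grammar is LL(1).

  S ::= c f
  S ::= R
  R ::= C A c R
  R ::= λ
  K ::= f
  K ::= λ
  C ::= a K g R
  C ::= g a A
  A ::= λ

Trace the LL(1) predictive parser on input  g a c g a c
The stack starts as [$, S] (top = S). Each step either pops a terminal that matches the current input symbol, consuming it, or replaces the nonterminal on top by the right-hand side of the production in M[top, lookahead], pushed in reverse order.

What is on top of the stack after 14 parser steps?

c

      Stack          Input          Action
   1  $ S            g a c g a c $  expand S ::= R
   2  $ R            g a c g a c $  expand R ::= C A c R
   3  $ R c A C      g a c g a c $  expand C ::= g a A
   4  $ R c A A a g  g a c g a c $  match g
   5  $ R c A A a    a c g a c $    match a
   6  $ R c A A      c g a c $      expand A ::= λ
   7  $ R c A        c g a c $      expand A ::= λ
   8  $ R c          c g a c $      match c
   9  $ R            g a c $        expand R ::= C A c R
  10  $ R c A C      g a c $        expand C ::= g a A
  11  $ R c A A a g  g a c $        match g
  12  $ R c A A a    a c $          match a
  13  $ R c A A      c $            expand A ::= λ
  14  $ R c A        c $            expand A ::= λ
Stack after step 14: $ R c (top = c).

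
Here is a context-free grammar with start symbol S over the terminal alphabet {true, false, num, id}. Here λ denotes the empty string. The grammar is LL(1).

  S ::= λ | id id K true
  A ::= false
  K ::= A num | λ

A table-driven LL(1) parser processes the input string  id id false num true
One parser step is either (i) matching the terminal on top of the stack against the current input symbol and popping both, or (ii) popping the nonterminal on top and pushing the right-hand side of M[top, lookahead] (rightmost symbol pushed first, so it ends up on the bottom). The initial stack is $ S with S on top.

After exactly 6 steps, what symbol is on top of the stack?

num

step 1: stack=$ S  input=id id false num true $  — expand S ::= id id K true
step 2: stack=$ true K id id  input=id id false num true $  — match id
step 3: stack=$ true K id  input=id false num true $  — match id
step 4: stack=$ true K  input=false num true $  — expand K ::= A num
step 5: stack=$ true num A  input=false num true $  — expand A ::= false
step 6: stack=$ true num false  input=false num true $  — match false
Stack after step 6: $ true num (top = num).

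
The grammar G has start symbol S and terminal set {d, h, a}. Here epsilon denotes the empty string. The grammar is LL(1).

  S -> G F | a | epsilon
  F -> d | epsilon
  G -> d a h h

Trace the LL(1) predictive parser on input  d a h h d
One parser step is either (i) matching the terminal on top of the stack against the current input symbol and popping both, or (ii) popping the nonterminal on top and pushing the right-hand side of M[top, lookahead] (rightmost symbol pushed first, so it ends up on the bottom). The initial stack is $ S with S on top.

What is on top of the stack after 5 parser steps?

     Stack        Input        Action
  1  $ S          d a h h d $  expand S -> G F
  2  $ F G        d a h h d $  expand G -> d a h h
  3  $ F h h a d  d a h h d $  match d
  4  $ F h h a    a h h d $    match a
  5  $ F h h      h h d $      match h
Stack after step 5: $ F h (top = h).

h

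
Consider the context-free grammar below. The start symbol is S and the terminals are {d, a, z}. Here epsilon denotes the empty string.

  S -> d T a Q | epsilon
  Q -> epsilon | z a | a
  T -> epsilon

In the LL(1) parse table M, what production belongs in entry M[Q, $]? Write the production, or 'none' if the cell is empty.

FIRST(S) = {epsilon, d}
FIRST(Q) = {epsilon, a, z}
FIRST(T) = {epsilon}
FOLLOW(S) includes $ since S is the start symbol.
FOLLOW(S): S appears on no right-hand side. Thus FOLLOW(S) = {$}.
FOLLOW(Q): in S->d T a Q, the suffix after Q is empty, so FOLLOW(Q) ⊇ FOLLOW(S) = {$}. Thus FOLLOW(Q) = {$}.
For Q -> epsilon: FIRST(epsilon) = {epsilon}, so it goes in M[Q, t] for t ∈ {}; since epsilon ∈ FIRST, also for every t ∈ FOLLOW(Q) = {$}.
For Q -> z a: FIRST(z a) = {z}, so it goes in M[Q, t] for t ∈ {z}.
For Q -> a: FIRST(a) = {a}, so it goes in M[Q, t] for t ∈ {a}.

Q -> epsilon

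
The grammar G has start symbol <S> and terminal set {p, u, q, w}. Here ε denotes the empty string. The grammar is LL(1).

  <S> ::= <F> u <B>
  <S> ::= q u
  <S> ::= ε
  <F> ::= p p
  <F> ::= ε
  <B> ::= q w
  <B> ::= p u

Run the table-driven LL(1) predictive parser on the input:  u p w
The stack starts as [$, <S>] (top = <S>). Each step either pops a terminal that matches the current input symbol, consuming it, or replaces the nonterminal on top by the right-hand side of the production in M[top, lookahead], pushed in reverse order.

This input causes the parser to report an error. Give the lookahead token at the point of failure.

step 1: stack=$ <S>  input=u p w $  — expand <S> ::= <F> u <B>
step 2: stack=$ <B> u <F>  input=u p w $  — expand <F> ::= ε
step 3: stack=$ <B> u  input=u p w $  — match u
step 4: stack=$ <B>  input=p w $  — expand <B> ::= p u
step 5: stack=$ u p  input=p w $  — match p
step 6: stack=$ u  input=w $  — error: top is terminal u but lookahead is w

w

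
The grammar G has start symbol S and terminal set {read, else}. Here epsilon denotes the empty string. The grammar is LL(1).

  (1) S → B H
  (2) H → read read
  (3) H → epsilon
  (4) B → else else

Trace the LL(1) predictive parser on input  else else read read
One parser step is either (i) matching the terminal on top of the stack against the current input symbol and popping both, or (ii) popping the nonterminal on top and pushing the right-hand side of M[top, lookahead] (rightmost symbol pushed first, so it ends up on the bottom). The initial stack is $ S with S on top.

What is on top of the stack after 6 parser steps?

     Stack          Input                  Action
  1  $ S            else else read read $  expand S → B H
  2  $ H B          else else read read $  expand B → else else
  3  $ H else else  else else read read $  match else
  4  $ H else       else read read $       match else
  5  $ H            read read $            expand H → read read
  6  $ read read    read read $            match read
Stack after step 6: $ read (top = read).

read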